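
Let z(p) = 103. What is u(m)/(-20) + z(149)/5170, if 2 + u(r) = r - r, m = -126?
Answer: 62/517 ≈ 0.11992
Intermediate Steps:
u(r) = -2 (u(r) = -2 + (r - r) = -2 + 0 = -2)
u(m)/(-20) + z(149)/5170 = -2/(-20) + 103/5170 = -2*(-1/20) + 103*(1/5170) = 1/10 + 103/5170 = 62/517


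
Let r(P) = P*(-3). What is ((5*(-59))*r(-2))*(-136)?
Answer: 240720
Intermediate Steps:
r(P) = -3*P
((5*(-59))*r(-2))*(-136) = ((5*(-59))*(-3*(-2)))*(-136) = -295*6*(-136) = -1770*(-136) = 240720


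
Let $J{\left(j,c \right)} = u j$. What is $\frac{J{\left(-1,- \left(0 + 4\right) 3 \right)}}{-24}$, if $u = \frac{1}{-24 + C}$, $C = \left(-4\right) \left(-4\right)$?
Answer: $- \frac{1}{192} \approx -0.0052083$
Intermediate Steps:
$C = 16$
$u = - \frac{1}{8}$ ($u = \frac{1}{-24 + 16} = \frac{1}{-8} = - \frac{1}{8} \approx -0.125$)
$J{\left(j,c \right)} = - \frac{j}{8}$
$\frac{J{\left(-1,- \left(0 + 4\right) 3 \right)}}{-24} = \frac{\left(- \frac{1}{8}\right) \left(-1\right)}{-24} = \frac{1}{8} \left(- \frac{1}{24}\right) = - \frac{1}{192}$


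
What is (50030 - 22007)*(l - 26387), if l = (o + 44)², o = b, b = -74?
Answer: -714222201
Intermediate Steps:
o = -74
l = 900 (l = (-74 + 44)² = (-30)² = 900)
(50030 - 22007)*(l - 26387) = (50030 - 22007)*(900 - 26387) = 28023*(-25487) = -714222201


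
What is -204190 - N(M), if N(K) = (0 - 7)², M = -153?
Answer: -204239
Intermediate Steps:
N(K) = 49 (N(K) = (-7)² = 49)
-204190 - N(M) = -204190 - 1*49 = -204190 - 49 = -204239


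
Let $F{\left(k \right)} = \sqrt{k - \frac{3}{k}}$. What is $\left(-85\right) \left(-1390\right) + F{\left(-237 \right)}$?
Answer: $118150 + \frac{i \sqrt{1479038}}{79} \approx 1.1815 \cdot 10^{5} + 15.394 i$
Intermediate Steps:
$\left(-85\right) \left(-1390\right) + F{\left(-237 \right)} = \left(-85\right) \left(-1390\right) + \sqrt{-237 - \frac{3}{-237}} = 118150 + \sqrt{-237 - - \frac{1}{79}} = 118150 + \sqrt{-237 + \frac{1}{79}} = 118150 + \sqrt{- \frac{18722}{79}} = 118150 + \frac{i \sqrt{1479038}}{79}$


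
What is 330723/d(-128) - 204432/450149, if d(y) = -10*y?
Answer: 148612954767/576190720 ≈ 257.92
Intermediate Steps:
330723/d(-128) - 204432/450149 = 330723/((-10*(-128))) - 204432/450149 = 330723/1280 - 204432*1/450149 = 330723*(1/1280) - 204432/450149 = 330723/1280 - 204432/450149 = 148612954767/576190720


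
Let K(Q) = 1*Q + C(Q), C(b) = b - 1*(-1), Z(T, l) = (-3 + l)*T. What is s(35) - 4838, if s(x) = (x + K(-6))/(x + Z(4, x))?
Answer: -788570/163 ≈ -4837.9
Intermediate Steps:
Z(T, l) = T*(-3 + l)
C(b) = 1 + b (C(b) = b + 1 = 1 + b)
K(Q) = 1 + 2*Q (K(Q) = 1*Q + (1 + Q) = Q + (1 + Q) = 1 + 2*Q)
s(x) = (-11 + x)/(-12 + 5*x) (s(x) = (x + (1 + 2*(-6)))/(x + 4*(-3 + x)) = (x + (1 - 12))/(x + (-12 + 4*x)) = (x - 11)/(-12 + 5*x) = (-11 + x)/(-12 + 5*x))
s(35) - 4838 = (-11 + 35)/(-12 + 5*35) - 4838 = 24/(-12 + 175) - 4838 = 24/163 - 4838 = -788570/163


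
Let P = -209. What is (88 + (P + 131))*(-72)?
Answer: -720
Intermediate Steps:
(88 + (P + 131))*(-72) = (88 + (-209 + 131))*(-72) = (88 - 78)*(-72) = 10*(-72) = -720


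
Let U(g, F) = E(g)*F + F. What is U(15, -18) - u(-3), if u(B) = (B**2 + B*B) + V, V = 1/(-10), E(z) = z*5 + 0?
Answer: -13859/10 ≈ -1385.9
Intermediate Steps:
E(z) = 5*z (E(z) = 5*z + 0 = 5*z)
U(g, F) = F + 5*F*g (U(g, F) = (5*g)*F + F = 5*F*g + F = F + 5*F*g)
V = -1/10 ≈ -0.10000
u(B) = -1/10 + 2*B**2 (u(B) = (B**2 + B*B) - 1/10 = (B**2 + B**2) - 1/10 = 2*B**2 - 1/10 = -1/10 + 2*B**2)
U(15, -18) - u(-3) = -18*(1 + 5*15) - (-1/10 + 2*(-3)**2) = -18*(1 + 75) - (-1/10 + 2*9) = -18*76 - (-1/10 + 18) = -1368 - 1*179/10 = -1368 - 179/10 = -13859/10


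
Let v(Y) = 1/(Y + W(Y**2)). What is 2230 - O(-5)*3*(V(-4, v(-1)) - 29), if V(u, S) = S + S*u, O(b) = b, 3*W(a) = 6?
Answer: 1750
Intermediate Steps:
W(a) = 2 (W(a) = (1/3)*6 = 2)
v(Y) = 1/(2 + Y) (v(Y) = 1/(Y + 2) = 1/(2 + Y))
2230 - O(-5)*3*(V(-4, v(-1)) - 29) = 2230 - (-5*3)*((1 - 4)/(2 - 1) - 29) = 2230 - (-15)*(-3/1 - 29) = 2230 - (-15)*(1*(-3) - 29) = 2230 - (-15)*(-3 - 29) = 2230 - (-15)*(-32) = 2230 - 1*480 = 2230 - 480 = 1750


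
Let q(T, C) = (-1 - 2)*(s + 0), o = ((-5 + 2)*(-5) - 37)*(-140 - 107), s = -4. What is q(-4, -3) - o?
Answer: -5422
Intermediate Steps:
o = 5434 (o = (-3*(-5) - 37)*(-247) = (15 - 37)*(-247) = -22*(-247) = 5434)
q(T, C) = 12 (q(T, C) = (-1 - 2)*(-4 + 0) = -3*(-4) = 12)
q(-4, -3) - o = 12 - 1*5434 = 12 - 5434 = -5422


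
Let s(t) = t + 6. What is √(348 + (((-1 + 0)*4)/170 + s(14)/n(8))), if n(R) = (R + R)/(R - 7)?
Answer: 3*√1121405/170 ≈ 18.688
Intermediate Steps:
s(t) = 6 + t
n(R) = 2*R/(-7 + R) (n(R) = (2*R)/(-7 + R) = 2*R/(-7 + R))
√(348 + (((-1 + 0)*4)/170 + s(14)/n(8))) = √(348 + (((-1 + 0)*4)/170 + (6 + 14)/((2*8/(-7 + 8))))) = √(348 + (-1*4*(1/170) + 20/((2*8/1)))) = √(348 + (-4*1/170 + 20/((2*8*1)))) = √(348 + (-2/85 + 20/16)) = √(348 + (-2/85 + 20*(1/16))) = √(348 + (-2/85 + 5/4)) = √(348 + 417/340) = √(118737/340) = 3*√1121405/170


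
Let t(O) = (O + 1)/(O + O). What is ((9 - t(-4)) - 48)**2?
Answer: 99225/64 ≈ 1550.4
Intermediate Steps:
t(O) = (1 + O)/(2*O) (t(O) = (1 + O)/((2*O)) = (1 + O)*(1/(2*O)) = (1 + O)/(2*O))
((9 - t(-4)) - 48)**2 = ((9 - (1 - 4)/(2*(-4))) - 48)**2 = ((9 - (-1)*(-3)/(2*4)) - 48)**2 = ((9 - 1*3/8) - 48)**2 = ((9 - 3/8) - 48)**2 = (69/8 - 48)**2 = (-315/8)**2 = 99225/64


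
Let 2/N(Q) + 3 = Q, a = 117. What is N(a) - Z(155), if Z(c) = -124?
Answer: 7069/57 ≈ 124.02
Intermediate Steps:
N(Q) = 2/(-3 + Q)
N(a) - Z(155) = 2/(-3 + 117) - 1*(-124) = 2/114 + 124 = 2*(1/114) + 124 = 1/57 + 124 = 7069/57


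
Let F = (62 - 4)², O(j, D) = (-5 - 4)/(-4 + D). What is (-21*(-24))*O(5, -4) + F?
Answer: 3931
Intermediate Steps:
O(j, D) = -9/(-4 + D)
F = 3364 (F = 58² = 3364)
(-21*(-24))*O(5, -4) + F = (-21*(-24))*(-9/(-4 - 4)) + 3364 = 504*(-9/(-8)) + 3364 = 504*(-9*(-⅛)) + 3364 = 504*(9/8) + 3364 = 567 + 3364 = 3931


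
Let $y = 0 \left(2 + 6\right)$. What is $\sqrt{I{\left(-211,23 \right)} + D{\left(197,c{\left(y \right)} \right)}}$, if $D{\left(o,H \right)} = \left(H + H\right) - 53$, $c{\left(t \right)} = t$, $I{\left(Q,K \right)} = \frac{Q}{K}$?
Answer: $\frac{i \sqrt{32890}}{23} \approx 7.885 i$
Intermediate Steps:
$y = 0$ ($y = 0 \cdot 8 = 0$)
$D{\left(o,H \right)} = -53 + 2 H$ ($D{\left(o,H \right)} = 2 H - 53 = -53 + 2 H$)
$\sqrt{I{\left(-211,23 \right)} + D{\left(197,c{\left(y \right)} \right)}} = \sqrt{- \frac{211}{23} + \left(-53 + 2 \cdot 0\right)} = \sqrt{\left(-211\right) \frac{1}{23} + \left(-53 + 0\right)} = \sqrt{- \frac{211}{23} - 53} = \sqrt{- \frac{1430}{23}} = \frac{i \sqrt{32890}}{23}$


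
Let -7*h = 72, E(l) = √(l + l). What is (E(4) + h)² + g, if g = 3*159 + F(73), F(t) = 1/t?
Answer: 2113326/3577 - 288*√2/7 ≈ 532.63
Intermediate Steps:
E(l) = √2*√l (E(l) = √(2*l) = √2*√l)
h = -72/7 (h = -⅐*72 = -72/7 ≈ -10.286)
g = 34822/73 (g = 3*159 + 1/73 = 477 + 1/73 = 34822/73 ≈ 477.01)
(E(4) + h)² + g = (√2*√4 - 72/7)² + 34822/73 = (√2*2 - 72/7)² + 34822/73 = (2*√2 - 72/7)² + 34822/73 = (-72/7 + 2*√2)² + 34822/73 = 34822/73 + (-72/7 + 2*√2)²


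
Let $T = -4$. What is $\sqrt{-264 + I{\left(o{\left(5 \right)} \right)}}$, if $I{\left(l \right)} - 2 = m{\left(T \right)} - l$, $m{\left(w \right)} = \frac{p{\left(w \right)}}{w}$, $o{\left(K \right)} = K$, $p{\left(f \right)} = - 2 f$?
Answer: $i \sqrt{269} \approx 16.401 i$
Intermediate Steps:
$m{\left(w \right)} = -2$ ($m{\left(w \right)} = \frac{\left(-2\right) w}{w} = -2$)
$I{\left(l \right)} = - l$ ($I{\left(l \right)} = 2 - \left(2 + l\right) = - l$)
$\sqrt{-264 + I{\left(o{\left(5 \right)} \right)}} = \sqrt{-264 - 5} = \sqrt{-269} = i \sqrt{269}$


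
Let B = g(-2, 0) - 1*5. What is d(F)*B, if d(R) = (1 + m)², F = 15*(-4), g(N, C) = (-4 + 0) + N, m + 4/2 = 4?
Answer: -99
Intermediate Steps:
m = 2 (m = -2 + 4 = 2)
g(N, C) = -4 + N
F = -60
B = -11 (B = (-4 - 2) - 1*5 = -6 - 5 = -11)
d(R) = 9 (d(R) = (1 + 2)² = 3² = 9)
d(F)*B = 9*(-11) = -99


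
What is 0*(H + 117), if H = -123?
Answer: 0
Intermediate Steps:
0*(H + 117) = 0*(-123 + 117) = 0*(-6) = 0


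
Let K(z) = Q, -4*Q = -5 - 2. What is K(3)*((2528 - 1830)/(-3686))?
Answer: -2443/7372 ≈ -0.33139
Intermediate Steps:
Q = 7/4 (Q = -(-5 - 2)/4 = -¼*(-7) = 7/4 ≈ 1.7500)
K(z) = 7/4
K(3)*((2528 - 1830)/(-3686)) = 7*((2528 - 1830)/(-3686))/4 = 7*(698*(-1/3686))/4 = (7/4)*(-349/1843) = -2443/7372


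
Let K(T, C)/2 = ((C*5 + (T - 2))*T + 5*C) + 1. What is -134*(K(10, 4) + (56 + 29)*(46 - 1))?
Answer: -593218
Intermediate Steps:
K(T, C) = 2 + 10*C + 2*T*(-2 + T + 5*C) (K(T, C) = 2*(((C*5 + (T - 2))*T + 5*C) + 1) = 2*(((5*C + (-2 + T))*T + 5*C) + 1) = 2*(((-2 + T + 5*C)*T + 5*C) + 1) = 2*((T*(-2 + T + 5*C) + 5*C) + 1) = 2*((5*C + T*(-2 + T + 5*C)) + 1) = 2*(1 + 5*C + T*(-2 + T + 5*C)) = 2 + 10*C + 2*T*(-2 + T + 5*C))
-134*(K(10, 4) + (56 + 29)*(46 - 1)) = -134*((2 - 4*10 + 2*10² + 10*4 + 10*4*10) + (56 + 29)*(46 - 1)) = -134*((2 - 40 + 2*100 + 40 + 400) + 85*45) = -134*((2 - 40 + 200 + 40 + 400) + 3825) = -134*(602 + 3825) = -134*4427 = -593218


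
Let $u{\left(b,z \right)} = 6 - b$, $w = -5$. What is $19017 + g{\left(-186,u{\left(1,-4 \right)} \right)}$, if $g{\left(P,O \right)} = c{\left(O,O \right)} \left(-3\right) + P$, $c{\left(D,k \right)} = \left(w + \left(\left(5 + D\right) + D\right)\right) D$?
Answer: $18681$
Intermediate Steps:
$c{\left(D,k \right)} = 2 D^{2}$ ($c{\left(D,k \right)} = \left(-5 + \left(\left(5 + D\right) + D\right)\right) D = \left(-5 + \left(5 + 2 D\right)\right) D = 2 D D = 2 D^{2}$)
$g{\left(P,O \right)} = P - 6 O^{2}$ ($g{\left(P,O \right)} = 2 O^{2} \left(-3\right) + P = - 6 O^{2} + P = P - 6 O^{2}$)
$19017 + g{\left(-186,u{\left(1,-4 \right)} \right)} = 19017 - \left(186 + 6 \left(6 - 1\right)^{2}\right) = 19017 - \left(186 + 6 \cdot 5^{2}\right) = 19017 - 336 = 18681$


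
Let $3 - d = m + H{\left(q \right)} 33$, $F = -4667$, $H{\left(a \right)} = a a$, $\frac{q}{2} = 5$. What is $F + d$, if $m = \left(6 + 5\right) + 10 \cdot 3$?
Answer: $-8005$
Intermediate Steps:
$q = 10$ ($q = 2 \cdot 5 = 10$)
$H{\left(a \right)} = a^{2}$
$m = 41$ ($m = 11 + 30 = 41$)
$d = -3338$ ($d = 3 - \left(41 + 10^{2} \cdot 33\right) = 3 - \left(41 + 100 \cdot 33\right) = 3 - \left(41 + 3300\right) = 3 - 3341 = -3338$)
$F + d = -4667 - 3338 = -8005$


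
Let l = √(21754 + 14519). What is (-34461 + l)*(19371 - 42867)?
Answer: 809695656 - 23496*√36273 ≈ 8.0522e+8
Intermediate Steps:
l = √36273 ≈ 190.45
(-34461 + l)*(19371 - 42867) = (-34461 + √36273)*(19371 - 42867) = (-34461 + √36273)*(-23496) = 809695656 - 23496*√36273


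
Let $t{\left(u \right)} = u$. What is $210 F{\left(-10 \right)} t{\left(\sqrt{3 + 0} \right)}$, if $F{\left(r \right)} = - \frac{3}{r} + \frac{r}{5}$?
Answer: $- 357 \sqrt{3} \approx -618.34$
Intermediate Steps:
$F{\left(r \right)} = - \frac{3}{r} + \frac{r}{5}$ ($F{\left(r \right)} = - \frac{3}{r} + r \frac{1}{5} = - \frac{3}{r} + \frac{r}{5}$)
$210 F{\left(-10 \right)} t{\left(\sqrt{3 + 0} \right)} = 210 \left(- \frac{3}{-10} + \frac{1}{5} \left(-10\right)\right) \sqrt{3 + 0} = 210 \left(\left(-3\right) \left(- \frac{1}{10}\right) - 2\right) \sqrt{3} = 210 \left(\frac{3}{10} - 2\right) \sqrt{3} = 210 \left(- \frac{17}{10}\right) \sqrt{3} = - 357 \sqrt{3}$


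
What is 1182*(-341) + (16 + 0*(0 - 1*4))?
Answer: -403046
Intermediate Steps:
1182*(-341) + (16 + 0*(0 - 1*4)) = -403062 + (16 + 0*(0 - 4)) = -403062 + (16 + 0*(-4)) = -403062 + (16 + 0) = -403062 + 16 = -403046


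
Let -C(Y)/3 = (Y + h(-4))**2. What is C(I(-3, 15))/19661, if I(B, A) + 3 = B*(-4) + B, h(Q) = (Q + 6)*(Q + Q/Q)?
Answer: 0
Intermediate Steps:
h(Q) = (1 + Q)*(6 + Q) (h(Q) = (6 + Q)*(Q + 1) = (6 + Q)*(1 + Q) = (1 + Q)*(6 + Q))
I(B, A) = -3 - 3*B (I(B, A) = -3 + (B*(-4) + B) = -3 + (-4*B + B) = -3 - 3*B)
C(Y) = -3*(-6 + Y)**2 (C(Y) = -3*(Y + (6 + (-4)**2 + 7*(-4)))**2 = -3*(Y + (6 + 16 - 28))**2 = -3*(Y - 6)**2 = -3*(-6 + Y)**2)
C(I(-3, 15))/19661 = -3*(-6 + (-3 - 3*(-3)))**2/19661 = -3*(-6 + (-3 + 9))**2*(1/19661) = -3*(-6 + 6)**2*(1/19661) = -3*0**2*(1/19661) = -3*0*(1/19661) = 0*(1/19661) = 0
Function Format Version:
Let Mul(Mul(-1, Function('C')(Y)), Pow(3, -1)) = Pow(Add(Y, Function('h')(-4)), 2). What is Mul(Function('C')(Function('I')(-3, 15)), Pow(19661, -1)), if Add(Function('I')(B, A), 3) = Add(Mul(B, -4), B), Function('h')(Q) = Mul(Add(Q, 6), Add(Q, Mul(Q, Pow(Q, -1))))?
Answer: 0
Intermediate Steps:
Function('h')(Q) = Mul(Add(1, Q), Add(6, Q)) (Function('h')(Q) = Mul(Add(6, Q), Add(Q, 1)) = Mul(Add(6, Q), Add(1, Q)) = Mul(Add(1, Q), Add(6, Q)))
Function('I')(B, A) = Add(-3, Mul(-3, B)) (Function('I')(B, A) = Add(-3, Add(Mul(B, -4), B)) = Add(-3, Add(Mul(-4, B), B)) = Add(-3, Mul(-3, B)))
Function('C')(Y) = Mul(-3, Pow(Add(-6, Y), 2)) (Function('C')(Y) = Mul(-3, Pow(Add(Y, Add(6, Pow(-4, 2), Mul(7, -4))), 2)) = Mul(-3, Pow(Add(Y, Add(6, 16, -28)), 2)) = Mul(-3, Pow(Add(Y, -6), 2)) = Mul(-3, Pow(Add(-6, Y), 2)))
Mul(Function('C')(Function('I')(-3, 15)), Pow(19661, -1)) = Mul(Mul(-3, Pow(Add(-6, Add(-3, Mul(-3, -3))), 2)), Pow(19661, -1)) = Mul(Mul(-3, Pow(Add(-6, Add(-3, 9)), 2)), Rational(1, 19661)) = Mul(Mul(-3, Pow(Add(-6, 6), 2)), Rational(1, 19661)) = Mul(Mul(-3, Pow(0, 2)), Rational(1, 19661)) = Mul(Mul(-3, 0), Rational(1, 19661)) = Mul(0, Rational(1, 19661)) = 0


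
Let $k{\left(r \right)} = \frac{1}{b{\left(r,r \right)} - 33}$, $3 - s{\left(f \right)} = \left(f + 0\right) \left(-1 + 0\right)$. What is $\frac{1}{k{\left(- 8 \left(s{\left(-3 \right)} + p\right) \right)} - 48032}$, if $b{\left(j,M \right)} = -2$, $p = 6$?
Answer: $- \frac{35}{1681121} \approx -2.0819 \cdot 10^{-5}$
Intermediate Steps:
$s{\left(f \right)} = 3 + f$ ($s{\left(f \right)} = 3 - \left(f + 0\right) \left(-1 + 0\right) = 3 - f \left(-1\right) = 3 - - f = 3 + f$)
$k{\left(r \right)} = - \frac{1}{35}$ ($k{\left(r \right)} = \frac{1}{-2 - 33} = \frac{1}{-35} = - \frac{1}{35}$)
$\frac{1}{k{\left(- 8 \left(s{\left(-3 \right)} + p\right) \right)} - 48032} = \frac{1}{- \frac{1}{35} - 48032} = \frac{1}{- \frac{1681121}{35}} = - \frac{35}{1681121}$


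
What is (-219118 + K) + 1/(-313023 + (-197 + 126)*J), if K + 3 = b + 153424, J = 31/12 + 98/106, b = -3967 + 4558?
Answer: -12971786434710/199241029 ≈ -65106.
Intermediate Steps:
b = 591
J = 2231/636 (J = 31*(1/12) + 98*(1/106) = 31/12 + 49/53 = 2231/636 ≈ 3.5079)
K = 154012 (K = -3 + (591 + 153424) = -3 + 154015 = 154012)
(-219118 + K) + 1/(-313023 + (-197 + 126)*J) = (-219118 + 154012) + 1/(-313023 + (-197 + 126)*(2231/636)) = -65106 + 1/(-313023 - 71*2231/636) = -65106 + 1/(-313023 - 158401/636) = -65106 + 1/(-199241029/636) = -65106 - 636/199241029 = -12971786434710/199241029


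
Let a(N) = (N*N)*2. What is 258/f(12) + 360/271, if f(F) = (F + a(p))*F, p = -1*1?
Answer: 21733/7588 ≈ 2.8641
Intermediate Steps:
p = -1
a(N) = 2*N² (a(N) = N²*2 = 2*N²)
f(F) = F*(2 + F) (f(F) = (F + 2*(-1)²)*F = (F + 2*1)*F = (F + 2)*F = (2 + F)*F = F*(2 + F))
258/f(12) + 360/271 = 258/((12*(2 + 12))) + 360/271 = 258/((12*14)) + 360*(1/271) = 258/168 + 360/271 = 258*(1/168) + 360/271 = 43/28 + 360/271 = 21733/7588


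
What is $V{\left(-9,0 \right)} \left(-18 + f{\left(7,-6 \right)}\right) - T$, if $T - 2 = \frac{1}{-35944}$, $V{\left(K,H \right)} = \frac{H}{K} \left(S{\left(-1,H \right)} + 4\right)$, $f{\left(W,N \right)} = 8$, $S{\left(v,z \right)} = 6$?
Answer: $- \frac{71887}{35944} \approx -2.0$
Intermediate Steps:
$V{\left(K,H \right)} = \frac{10 H}{K}$ ($V{\left(K,H \right)} = \frac{H}{K} \left(6 + 4\right) = \frac{H}{K} 10 = \frac{10 H}{K}$)
$T = \frac{71887}{35944}$ ($T = 2 + \frac{1}{-35944} = 2 - \frac{1}{35944} = \frac{71887}{35944} \approx 2.0$)
$V{\left(-9,0 \right)} \left(-18 + f{\left(7,-6 \right)}\right) - T = 10 \cdot 0 \frac{1}{-9} \left(-18 + 8\right) - \frac{71887}{35944} = 10 \cdot 0 \left(- \frac{1}{9}\right) \left(-10\right) - \frac{71887}{35944} = 0 \left(-10\right) - \frac{71887}{35944} = 0 - \frac{71887}{35944} = - \frac{71887}{35944}$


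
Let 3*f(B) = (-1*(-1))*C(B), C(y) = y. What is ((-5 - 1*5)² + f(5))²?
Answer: 93025/9 ≈ 10336.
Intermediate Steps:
f(B) = B/3 (f(B) = ((-1*(-1))*B)/3 = (1*B)/3 = B/3)
((-5 - 1*5)² + f(5))² = ((-5 - 1*5)² + (⅓)*5)² = ((-5 - 5)² + 5/3)² = ((-10)² + 5/3)² = (100 + 5/3)² = (305/3)² = 93025/9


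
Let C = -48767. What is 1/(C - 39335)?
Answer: -1/88102 ≈ -1.1350e-5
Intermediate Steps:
1/(C - 39335) = 1/(-48767 - 39335) = 1/(-88102) = -1/88102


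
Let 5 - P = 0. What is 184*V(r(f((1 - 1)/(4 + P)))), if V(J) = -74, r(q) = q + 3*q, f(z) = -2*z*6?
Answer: -13616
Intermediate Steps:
P = 5 (P = 5 - 1*0 = 5 + 0 = 5)
f(z) = -12*z
r(q) = 4*q
184*V(r(f((1 - 1)/(4 + P)))) = 184*(-74) = -13616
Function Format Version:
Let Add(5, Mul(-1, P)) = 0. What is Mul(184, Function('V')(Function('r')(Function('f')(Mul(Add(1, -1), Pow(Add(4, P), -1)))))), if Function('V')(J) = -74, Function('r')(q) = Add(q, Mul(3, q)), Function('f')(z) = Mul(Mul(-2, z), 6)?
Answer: -13616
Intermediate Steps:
P = 5 (P = Add(5, Mul(-1, 0)) = Add(5, 0) = 5)
Function('f')(z) = Mul(-12, z)
Function('r')(q) = Mul(4, q)
Mul(184, Function('V')(Function('r')(Function('f')(Mul(Add(1, -1), Pow(Add(4, P), -1)))))) = Mul(184, -74) = -13616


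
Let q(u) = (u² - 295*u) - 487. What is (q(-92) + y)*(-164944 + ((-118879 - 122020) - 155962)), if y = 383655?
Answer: -235268203460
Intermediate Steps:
q(u) = -487 + u² - 295*u
(q(-92) + y)*(-164944 + ((-118879 - 122020) - 155962)) = ((-487 + (-92)² - 295*(-92)) + 383655)*(-164944 + ((-118879 - 122020) - 155962)) = ((-487 + 8464 + 27140) + 383655)*(-164944 + (-240899 - 155962)) = (35117 + 383655)*(-164944 - 396861) = 418772*(-561805) = -235268203460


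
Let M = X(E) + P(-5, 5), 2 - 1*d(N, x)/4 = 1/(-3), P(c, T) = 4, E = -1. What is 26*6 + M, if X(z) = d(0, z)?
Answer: 508/3 ≈ 169.33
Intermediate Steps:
d(N, x) = 28/3 (d(N, x) = 8 - 4/(-3) = 8 - 4*(-1/3) = 8 + 4/3 = 28/3)
X(z) = 28/3
M = 40/3 (M = 28/3 + 4 = 40/3 ≈ 13.333)
26*6 + M = 26*6 + 40/3 = 156 + 40/3 = 508/3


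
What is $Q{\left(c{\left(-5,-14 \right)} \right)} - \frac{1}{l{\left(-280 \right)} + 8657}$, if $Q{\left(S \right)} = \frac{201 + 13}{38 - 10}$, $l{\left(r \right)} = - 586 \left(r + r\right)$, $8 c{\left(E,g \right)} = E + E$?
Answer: $\frac{36039405}{4715438} \approx 7.6429$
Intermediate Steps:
$c{\left(E,g \right)} = \frac{E}{4}$ ($c{\left(E,g \right)} = \frac{E + E}{8} = \frac{2 E}{8} = \frac{E}{4}$)
$l{\left(r \right)} = - 1172 r$ ($l{\left(r \right)} = - 586 \cdot 2 r = - 1172 r$)
$Q{\left(S \right)} = \frac{107}{14}$ ($Q{\left(S \right)} = \frac{214}{28} = 214 \cdot \frac{1}{28} = \frac{107}{14}$)
$Q{\left(c{\left(-5,-14 \right)} \right)} - \frac{1}{l{\left(-280 \right)} + 8657} = \frac{107}{14} - \frac{1}{\left(-1172\right) \left(-280\right) + 8657} = \frac{107}{14} - \frac{1}{328160 + 8657} = \frac{107}{14} - \frac{1}{336817} = \frac{36039405}{4715438}$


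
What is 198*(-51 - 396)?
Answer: -88506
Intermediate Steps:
198*(-51 - 396) = 198*(-447) = -88506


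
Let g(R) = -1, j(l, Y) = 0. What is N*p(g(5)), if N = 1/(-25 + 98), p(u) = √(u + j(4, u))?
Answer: I/73 ≈ 0.013699*I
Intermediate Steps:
p(u) = √u (p(u) = √(u + 0) = √u)
N = 1/73 ≈ 0.013699
N*p(g(5)) = √(-1)/73 = I/73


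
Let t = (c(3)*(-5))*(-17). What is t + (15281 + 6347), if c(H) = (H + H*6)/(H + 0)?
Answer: 22223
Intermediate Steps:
c(H) = 7 (c(H) = (H + 6*H)/H = (7*H)/H = 7)
t = 595 (t = (7*(-5))*(-17) = -35*(-17) = 595)
t + (15281 + 6347) = 595 + (15281 + 6347) = 595 + 21628 = 22223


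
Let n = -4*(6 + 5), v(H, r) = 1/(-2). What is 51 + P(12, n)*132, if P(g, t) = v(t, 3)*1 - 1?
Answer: -147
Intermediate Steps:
v(H, r) = -½
n = -44 (n = -4*11 = -44)
P(g, t) = -3/2 (P(g, t) = -½*1 - 1 = -½ - 1 = -3/2)
51 + P(12, n)*132 = 51 - 3/2*132 = 51 - 198 = -147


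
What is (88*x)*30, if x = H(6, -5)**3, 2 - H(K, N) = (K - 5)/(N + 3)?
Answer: 41250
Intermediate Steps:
H(K, N) = 2 - (-5 + K)/(3 + N) (H(K, N) = 2 - (K - 5)/(N + 3) = 2 - (-5 + K)/(3 + N))
x = 125/8 (x = ((11 - 1*6 + 2*(-5))/(3 - 5))**3 = ((11 - 6 - 10)/(-2))**3 = (-1/2*(-5))**3 = (5/2)**3 = 125/8 ≈ 15.625)
(88*x)*30 = (88*(125/8))*30 = 1375*30 = 41250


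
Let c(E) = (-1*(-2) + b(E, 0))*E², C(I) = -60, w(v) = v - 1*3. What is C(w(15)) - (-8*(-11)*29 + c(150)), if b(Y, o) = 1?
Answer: -70112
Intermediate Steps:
w(v) = -3 + v (w(v) = v - 3 = -3 + v)
c(E) = 3*E² (c(E) = (-1*(-2) + 1)*E² = (2 + 1)*E² = 3*E²)
C(w(15)) - (-8*(-11)*29 + c(150)) = -60 - (-8*(-11)*29 + 3*150²) = -60 - (88*29 + 3*22500) = -60 - (2552 + 67500) = -60 - 1*70052 = -60 - 70052 = -70112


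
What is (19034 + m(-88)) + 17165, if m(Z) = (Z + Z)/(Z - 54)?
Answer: 2570217/71 ≈ 36200.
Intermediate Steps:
m(Z) = 2*Z/(-54 + Z) (m(Z) = (2*Z)/(-54 + Z) = 2*Z/(-54 + Z))
(19034 + m(-88)) + 17165 = (19034 + 2*(-88)/(-54 - 88)) + 17165 = (19034 + 2*(-88)/(-142)) + 17165 = (19034 + 2*(-88)*(-1/142)) + 17165 = (19034 + 88/71) + 17165 = 1351502/71 + 17165 = 2570217/71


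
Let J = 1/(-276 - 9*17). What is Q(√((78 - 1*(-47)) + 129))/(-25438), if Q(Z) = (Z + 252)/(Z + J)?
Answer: -23427261/594567626947 - 46378761*√254/1189135253894 ≈ -0.00066099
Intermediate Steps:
J = -1/429 (J = 1/(-276 - 153) = 1/(-429) = -1/429 ≈ -0.0023310)
Q(Z) = (252 + Z)/(-1/429 + Z) (Q(Z) = (Z + 252)/(Z - 1/429) = (252 + Z)/(-1/429 + Z))
Q(√((78 - 1*(-47)) + 129))/(-25438) = (429*(252 + √((78 - 1*(-47)) + 129))/(-1 + 429*√((78 - 1*(-47)) + 129)))/(-25438) = (429*(252 + √((78 + 47) + 129))/(-1 + 429*√((78 + 47) + 129)))*(-1/25438) = (429*(252 + √(125 + 129))/(-1 + 429*√(125 + 129)))*(-1/25438) = (429*(252 + √254)/(-1 + 429*√254))*(-1/25438) = -429*(252 + √254)/(25438*(-1 + 429*√254))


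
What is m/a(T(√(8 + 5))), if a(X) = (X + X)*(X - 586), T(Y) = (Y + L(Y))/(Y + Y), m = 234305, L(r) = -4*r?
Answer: 93722/705 ≈ 132.94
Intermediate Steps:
T(Y) = -3/2 (T(Y) = (Y - 4*Y)/(Y + Y) = (-3*Y)/((2*Y)) = (-3*Y)*(1/(2*Y)) = -3/2)
a(X) = 2*X*(-586 + X) (a(X) = (2*X)*(-586 + X) = 2*X*(-586 + X))
m/a(T(√(8 + 5))) = 234305/((2*(-3/2)*(-586 - 3/2))) = 234305/((2*(-3/2)*(-1175/2))) = 234305/(3525/2) = 234305*(2/3525) = 93722/705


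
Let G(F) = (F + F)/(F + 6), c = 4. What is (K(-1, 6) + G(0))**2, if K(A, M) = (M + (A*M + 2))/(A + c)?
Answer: 4/9 ≈ 0.44444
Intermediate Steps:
K(A, M) = (2 + M + A*M)/(4 + A) (K(A, M) = (M + (A*M + 2))/(A + 4) = (M + (2 + A*M))/(4 + A) = (2 + M + A*M)/(4 + A))
G(F) = 2*F/(6 + F) (G(F) = (2*F)/(6 + F) = 2*F/(6 + F))
(K(-1, 6) + G(0))**2 = ((2 + 6 - 1*6)/(4 - 1) + 2*0/(6 + 0))**2 = ((2 + 6 - 6)/3 + 2*0/6)**2 = ((1/3)*2 + 2*0*(1/6))**2 = (2/3 + 0)**2 = (2/3)**2 = 4/9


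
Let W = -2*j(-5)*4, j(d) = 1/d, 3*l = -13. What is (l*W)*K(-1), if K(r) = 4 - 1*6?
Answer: 208/15 ≈ 13.867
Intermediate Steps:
l = -13/3 (l = (⅓)*(-13) = -13/3 ≈ -4.3333)
K(r) = -2 (K(r) = 4 - 6 = -2)
j(d) = 1/d
W = 8/5 (W = -2/(-5)*4 = -2*(-⅕)*4 = (⅖)*4 = 8/5 ≈ 1.6000)
(l*W)*K(-1) = -13/3*8/5*(-2) = -104/15*(-2) = 208/15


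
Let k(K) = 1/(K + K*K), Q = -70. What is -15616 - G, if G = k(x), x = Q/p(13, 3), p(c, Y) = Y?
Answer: -73239049/4690 ≈ -15616.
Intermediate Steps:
x = -70/3 ≈ -23.333
k(K) = 1/(K + K²)
G = 9/4690 (G = 1/((-70/3)*(1 - 70/3)) = -3/(70*(-67/3)) = -3/70*(-3/67) = 9/4690 ≈ 0.0019190)
-15616 - G = -15616 - 1*9/4690 = -15616 - 9/4690 = -73239049/4690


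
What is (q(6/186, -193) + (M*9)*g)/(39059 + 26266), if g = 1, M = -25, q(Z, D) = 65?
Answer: -32/13065 ≈ -0.0024493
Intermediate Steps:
(q(6/186, -193) + (M*9)*g)/(39059 + 26266) = (65 - 25*9*1)/(39059 + 26266) = (65 - 225*1)/65325 = (65 - 225)*(1/65325) = -160*1/65325 = -32/13065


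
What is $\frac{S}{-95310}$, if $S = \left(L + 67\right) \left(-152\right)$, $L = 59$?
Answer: $\frac{1064}{5295} \approx 0.20094$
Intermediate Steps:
$S = -19152$ ($S = \left(59 + 67\right) \left(-152\right) = 126 \left(-152\right) = -19152$)
$\frac{S}{-95310} = - \frac{19152}{-95310} = \left(-19152\right) \left(- \frac{1}{95310}\right) = \frac{1064}{5295}$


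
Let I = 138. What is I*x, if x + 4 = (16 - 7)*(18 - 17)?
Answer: 690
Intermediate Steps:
x = 5 (x = -4 + (16 - 7)*(18 - 17) = -4 + 9*1 = -4 + 9 = 5)
I*x = 138*5 = 690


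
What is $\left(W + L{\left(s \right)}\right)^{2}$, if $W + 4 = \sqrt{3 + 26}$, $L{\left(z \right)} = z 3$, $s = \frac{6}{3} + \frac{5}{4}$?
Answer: $\frac{993}{16} + \frac{23 \sqrt{29}}{2} \approx 123.99$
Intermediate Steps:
$s = \frac{13}{4}$ ($s = 6 \cdot \frac{1}{3} + 5 \cdot \frac{1}{4} = 2 + \frac{5}{4} = \frac{13}{4} \approx 3.25$)
$L{\left(z \right)} = 3 z$
$W = -4 + \sqrt{29}$ ($W = -4 + \sqrt{3 + 26} = -4 + \sqrt{29} \approx 1.3852$)
$\left(W + L{\left(s \right)}\right)^{2} = \left(\left(-4 + \sqrt{29}\right) + 3 \cdot \frac{13}{4}\right)^{2} = \left(\left(-4 + \sqrt{29}\right) + \frac{39}{4}\right)^{2} = \left(\frac{23}{4} + \sqrt{29}\right)^{2}$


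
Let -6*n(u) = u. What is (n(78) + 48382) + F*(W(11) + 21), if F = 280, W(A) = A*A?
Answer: 88129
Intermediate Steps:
W(A) = A²
n(u) = -u/6
(n(78) + 48382) + F*(W(11) + 21) = (-⅙*78 + 48382) + 280*(11² + 21) = (-13 + 48382) + 280*(121 + 21) = 48369 + 280*142 = 48369 + 39760 = 88129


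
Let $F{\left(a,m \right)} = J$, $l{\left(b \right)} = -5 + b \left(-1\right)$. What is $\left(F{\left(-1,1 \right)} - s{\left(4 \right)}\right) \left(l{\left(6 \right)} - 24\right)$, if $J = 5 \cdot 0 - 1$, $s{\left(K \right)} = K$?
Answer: $175$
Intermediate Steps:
$l{\left(b \right)} = -5 - b$
$J = -1$ ($J = 0 - 1 = -1$)
$F{\left(a,m \right)} = -1$
$\left(F{\left(-1,1 \right)} - s{\left(4 \right)}\right) \left(l{\left(6 \right)} - 24\right) = \left(-1 - 4\right) \left(\left(-5 - 6\right) - 24\right) = - 5 \left(-11 - 24\right) = \left(-5\right) \left(-35\right) = 175$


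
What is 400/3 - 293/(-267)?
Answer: 35893/267 ≈ 134.43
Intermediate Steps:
400/3 - 293/(-267) = 400*(⅓) - 293*(-1/267) = 400/3 + 293/267 = 35893/267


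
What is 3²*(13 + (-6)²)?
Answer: 441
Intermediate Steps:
3²*(13 + (-6)²) = 9*(13 + 36) = 9*49 = 441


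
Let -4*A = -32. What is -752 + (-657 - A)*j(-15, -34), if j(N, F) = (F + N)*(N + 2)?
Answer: -424357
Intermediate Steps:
j(N, F) = (2 + N)*(F + N) (j(N, F) = (F + N)*(2 + N) = (2 + N)*(F + N))
A = 8 (A = -1/4*(-32) = 8)
-752 + (-657 - A)*j(-15, -34) = -752 + (-657 - 1*8)*((-15)**2 + 2*(-34) + 2*(-15) - 34*(-15)) = -752 + (-657 - 8)*(225 - 68 - 30 + 510) = -752 - 665*637 = -752 - 423605 = -424357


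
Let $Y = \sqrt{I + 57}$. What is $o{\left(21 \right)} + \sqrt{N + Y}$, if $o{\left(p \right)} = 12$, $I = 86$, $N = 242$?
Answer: $12 + \sqrt{242 + \sqrt{143}} \approx 27.936$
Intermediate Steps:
$Y = \sqrt{143}$ ($Y = \sqrt{86 + 57} = \sqrt{143} \approx 11.958$)
$o{\left(21 \right)} + \sqrt{N + Y} = 12 + \sqrt{242 + \sqrt{143}}$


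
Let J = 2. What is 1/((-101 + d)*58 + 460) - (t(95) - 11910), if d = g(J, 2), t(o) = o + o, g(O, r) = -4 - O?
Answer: 67343119/5746 ≈ 11720.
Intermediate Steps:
t(o) = 2*o
d = -6 (d = -4 - 1*2 = -4 - 2 = -6)
1/((-101 + d)*58 + 460) - (t(95) - 11910) = 1/((-101 - 6)*58 + 460) - (2*95 - 11910) = 1/(-107*58 + 460) - (190 - 11910) = 1/(-6206 + 460) - 1*(-11720) = 1/(-5746) + 11720 = -1/5746 + 11720 = 67343119/5746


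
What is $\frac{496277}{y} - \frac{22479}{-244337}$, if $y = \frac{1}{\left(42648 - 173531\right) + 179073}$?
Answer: $\frac{5843463179110789}{244337} \approx 2.3916 \cdot 10^{10}$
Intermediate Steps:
$y = \frac{1}{48190}$ ($y = \frac{1}{-130883 + 179073} = \frac{1}{48190} \approx 2.0751 \cdot 10^{-5}$)
$\frac{496277}{y} - \frac{22479}{-244337} = 496277 \frac{1}{\frac{1}{48190}} - \frac{22479}{-244337} = 496277 \cdot 48190 - - \frac{22479}{244337} = 23915588630 + \frac{22479}{244337} = \frac{5843463179110789}{244337}$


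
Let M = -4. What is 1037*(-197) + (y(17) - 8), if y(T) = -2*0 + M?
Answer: -204301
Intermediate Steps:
y(T) = -4 (y(T) = -2*0 - 4 = 0 - 4 = -4)
1037*(-197) + (y(17) - 8) = 1037*(-197) + (-4 - 8) = -204289 - 12 = -204301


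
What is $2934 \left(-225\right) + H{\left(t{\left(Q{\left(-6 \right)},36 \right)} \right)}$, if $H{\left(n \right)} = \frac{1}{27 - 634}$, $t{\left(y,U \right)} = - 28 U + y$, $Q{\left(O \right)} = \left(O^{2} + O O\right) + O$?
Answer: $- \frac{400711051}{607} \approx -6.6015 \cdot 10^{5}$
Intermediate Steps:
$Q{\left(O \right)} = O + 2 O^{2}$ ($Q{\left(O \right)} = \left(O^{2} + O^{2}\right) + O = 2 O^{2} + O = O + 2 O^{2}$)
$t{\left(y,U \right)} = y - 28 U$
$H{\left(n \right)} = - \frac{1}{607}$ ($H{\left(n \right)} = \frac{1}{-607} = - \frac{1}{607}$)
$2934 \left(-225\right) + H{\left(t{\left(Q{\left(-6 \right)},36 \right)} \right)} = 2934 \left(-225\right) - \frac{1}{607} = -660150 - \frac{1}{607} = - \frac{400711051}{607}$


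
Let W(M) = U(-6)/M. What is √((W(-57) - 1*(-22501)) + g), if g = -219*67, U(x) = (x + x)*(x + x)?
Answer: 2*√706249/19 ≈ 88.462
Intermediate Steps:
U(x) = 4*x² (U(x) = (2*x)*(2*x) = 4*x²)
W(M) = 144/M (W(M) = (4*(-6)²)/M = (4*36)/M = 144/M)
g = -14673
√((W(-57) - 1*(-22501)) + g) = √((144/(-57) - 1*(-22501)) - 14673) = √((144*(-1/57) + 22501) - 14673) = √((-48/19 + 22501) - 14673) = √(427471/19 - 14673) = √(148684/19) = 2*√706249/19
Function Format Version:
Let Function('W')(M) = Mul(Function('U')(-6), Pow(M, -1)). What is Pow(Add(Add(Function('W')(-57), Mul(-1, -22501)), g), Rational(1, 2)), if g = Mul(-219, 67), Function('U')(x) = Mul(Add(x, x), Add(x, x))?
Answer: Mul(Rational(2, 19), Pow(706249, Rational(1, 2))) ≈ 88.462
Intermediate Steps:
Function('U')(x) = Mul(4, Pow(x, 2)) (Function('U')(x) = Mul(Mul(2, x), Mul(2, x)) = Mul(4, Pow(x, 2)))
Function('W')(M) = Mul(144, Pow(M, -1)) (Function('W')(M) = Mul(Mul(4, Pow(-6, 2)), Pow(M, -1)) = Mul(Mul(4, 36), Pow(M, -1)) = Mul(144, Pow(M, -1)))
g = -14673
Pow(Add(Add(Function('W')(-57), Mul(-1, -22501)), g), Rational(1, 2)) = Pow(Add(Add(Mul(144, Pow(-57, -1)), Mul(-1, -22501)), -14673), Rational(1, 2)) = Pow(Add(Add(Mul(144, Rational(-1, 57)), 22501), -14673), Rational(1, 2)) = Pow(Add(Add(Rational(-48, 19), 22501), -14673), Rational(1, 2)) = Pow(Add(Rational(427471, 19), -14673), Rational(1, 2)) = Pow(Rational(148684, 19), Rational(1, 2)) = Mul(Rational(2, 19), Pow(706249, Rational(1, 2)))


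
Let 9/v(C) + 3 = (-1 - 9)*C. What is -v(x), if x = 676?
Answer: 9/6763 ≈ 0.0013308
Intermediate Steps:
v(C) = 9/(-3 - 10*C) (v(C) = 9/(-3 + (-1 - 9)*C) = 9/(-3 - 10*C))
-v(x) = -(-9)/(3 + 10*676) = -(-9)/(3 + 6760) = -(-9)/6763 = -1*(-9/6763) = 9/6763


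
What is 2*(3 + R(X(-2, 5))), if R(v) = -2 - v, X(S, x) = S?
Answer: 6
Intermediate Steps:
2*(3 + R(X(-2, 5))) = 2*(3 + (-2 - 1*(-2))) = 2*(3 + (-2 + 2)) = 2*(3 + 0) = 2*3 = 6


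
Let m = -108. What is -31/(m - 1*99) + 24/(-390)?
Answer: 1187/13455 ≈ 0.088220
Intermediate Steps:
-31/(m - 1*99) + 24/(-390) = -31/(-108 - 1*99) + 24/(-390) = -31/(-108 - 99) + 24*(-1/390) = -31/(-207) - 4/65 = -31*(-1/207) - 4/65 = 31/207 - 4/65 = 1187/13455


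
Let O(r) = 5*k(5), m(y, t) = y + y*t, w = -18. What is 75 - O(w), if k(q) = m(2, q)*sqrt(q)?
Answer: 75 - 60*sqrt(5) ≈ -59.164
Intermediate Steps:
m(y, t) = y + t*y
k(q) = sqrt(q)*(2 + 2*q) (k(q) = (2*(1 + q))*sqrt(q) = (2 + 2*q)*sqrt(q) = sqrt(q)*(2 + 2*q))
O(r) = 60*sqrt(5) (O(r) = 5*(2*sqrt(5)*(1 + 5)) = 5*(2*sqrt(5)*6) = 5*(12*sqrt(5)) = 60*sqrt(5))
75 - O(w) = 75 - 60*sqrt(5)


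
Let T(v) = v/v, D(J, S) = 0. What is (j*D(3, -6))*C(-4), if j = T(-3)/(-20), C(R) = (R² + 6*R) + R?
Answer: 0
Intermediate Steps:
C(R) = R² + 7*R
T(v) = 1
j = -1/20 (j = 1/(-20) = 1*(-1/20) = -1/20 ≈ -0.050000)
(j*D(3, -6))*C(-4) = (-1/20*0)*(-4*(7 - 4)) = 0*(-4*3) = 0*(-12) = 0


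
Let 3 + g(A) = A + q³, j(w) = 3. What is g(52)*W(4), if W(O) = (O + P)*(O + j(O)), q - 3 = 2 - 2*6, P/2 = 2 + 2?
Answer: -24696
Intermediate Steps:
P = 8 (P = 2*(2 + 2) = 2*4 = 8)
q = -7 (q = 3 + (2 - 2*6) = 3 + (2 - 12) = 3 - 10 = -7)
g(A) = -346 + A (g(A) = -3 + (A + (-7)³) = -3 + (A - 343) = -3 + (-343 + A) = -346 + A)
W(O) = (3 + O)*(8 + O) (W(O) = (O + 8)*(O + 3) = (8 + O)*(3 + O) = (3 + O)*(8 + O))
g(52)*W(4) = (-346 + 52)*(24 + 4² + 11*4) = -294*(24 + 16 + 44) = -294*84 = -24696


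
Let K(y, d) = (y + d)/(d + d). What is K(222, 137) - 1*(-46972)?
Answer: 12870687/274 ≈ 46973.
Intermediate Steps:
K(y, d) = (d + y)/(2*d) (K(y, d) = (d + y)/((2*d)) = (d + y)*(1/(2*d)) = (d + y)/(2*d))
K(222, 137) - 1*(-46972) = (1/2)*(137 + 222)/137 - 1*(-46972) = (1/2)*(1/137)*359 + 46972 = 359/274 + 46972 = 12870687/274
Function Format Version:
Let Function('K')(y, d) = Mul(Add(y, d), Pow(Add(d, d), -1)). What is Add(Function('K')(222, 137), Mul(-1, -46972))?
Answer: Rational(12870687, 274) ≈ 46973.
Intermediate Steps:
Function('K')(y, d) = Mul(Rational(1, 2), Pow(d, -1), Add(d, y)) (Function('K')(y, d) = Mul(Add(d, y), Pow(Mul(2, d), -1)) = Mul(Add(d, y), Mul(Rational(1, 2), Pow(d, -1))) = Mul(Rational(1, 2), Pow(d, -1), Add(d, y)))
Add(Function('K')(222, 137), Mul(-1, -46972)) = Add(Mul(Rational(1, 2), Pow(137, -1), Add(137, 222)), Mul(-1, -46972)) = Add(Mul(Rational(1, 2), Rational(1, 137), 359), 46972) = Add(Rational(359, 274), 46972) = Rational(12870687, 274)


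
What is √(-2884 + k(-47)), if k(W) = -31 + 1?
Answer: I*√2914 ≈ 53.982*I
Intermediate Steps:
k(W) = -30
√(-2884 + k(-47)) = √(-2884 - 30) = √(-2914) = I*√2914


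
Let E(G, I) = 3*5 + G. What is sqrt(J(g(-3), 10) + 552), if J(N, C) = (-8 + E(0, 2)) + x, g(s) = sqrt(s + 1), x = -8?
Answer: sqrt(551) ≈ 23.473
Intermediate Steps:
E(G, I) = 15 + G
g(s) = sqrt(1 + s)
J(N, C) = -1 (J(N, C) = (-8 + (15 + 0)) - 8 = (-8 + 15) - 8 = 7 - 8 = -1)
sqrt(J(g(-3), 10) + 552) = sqrt(-1 + 552) = sqrt(551)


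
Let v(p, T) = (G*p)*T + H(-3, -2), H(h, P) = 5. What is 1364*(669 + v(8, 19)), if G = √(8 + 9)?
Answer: 919336 + 207328*√17 ≈ 1.7742e+6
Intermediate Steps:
G = √17 ≈ 4.1231
v(p, T) = 5 + T*p*√17 (v(p, T) = (√17*p)*T + 5 = (p*√17)*T + 5 = T*p*√17 + 5 = 5 + T*p*√17)
1364*(669 + v(8, 19)) = 1364*(669 + (5 + 19*8*√17)) = 1364*(669 + (5 + 152*√17)) = 1364*(674 + 152*√17) = 919336 + 207328*√17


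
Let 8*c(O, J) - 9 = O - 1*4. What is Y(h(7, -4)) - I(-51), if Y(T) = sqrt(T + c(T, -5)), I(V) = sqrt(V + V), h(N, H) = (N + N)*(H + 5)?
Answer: sqrt(262)/4 - I*sqrt(102) ≈ 4.0466 - 10.1*I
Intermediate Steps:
h(N, H) = 2*N*(5 + H) (h(N, H) = (2*N)*(5 + H) = 2*N*(5 + H))
c(O, J) = 5/8 + O/8 (c(O, J) = 9/8 + (O - 1*4)/8 = 9/8 + (O - 4)/8 = 9/8 + (-4 + O)/8 = 9/8 + (-1/2 + O/8) = 5/8 + O/8)
I(V) = sqrt(2)*sqrt(V) (I(V) = sqrt(2*V) = sqrt(2)*sqrt(V))
Y(T) = sqrt(5/8 + 9*T/8) (Y(T) = sqrt(T + (5/8 + T/8)) = sqrt(5/8 + 9*T/8))
Y(h(7, -4)) - I(-51) = sqrt(10 + 18*(2*7*(5 - 4)))/4 - sqrt(2)*sqrt(-51) = sqrt(10 + 18*(2*7*1))/4 - sqrt(2)*I*sqrt(51) = sqrt(10 + 18*14)/4 - I*sqrt(102) = sqrt(10 + 252)/4 - I*sqrt(102) = sqrt(262)/4 - I*sqrt(102)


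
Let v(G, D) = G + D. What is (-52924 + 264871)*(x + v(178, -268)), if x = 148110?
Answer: 31372394940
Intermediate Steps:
v(G, D) = D + G
(-52924 + 264871)*(x + v(178, -268)) = (-52924 + 264871)*(148110 + (-268 + 178)) = 211947*(148110 - 90) = 211947*148020 = 31372394940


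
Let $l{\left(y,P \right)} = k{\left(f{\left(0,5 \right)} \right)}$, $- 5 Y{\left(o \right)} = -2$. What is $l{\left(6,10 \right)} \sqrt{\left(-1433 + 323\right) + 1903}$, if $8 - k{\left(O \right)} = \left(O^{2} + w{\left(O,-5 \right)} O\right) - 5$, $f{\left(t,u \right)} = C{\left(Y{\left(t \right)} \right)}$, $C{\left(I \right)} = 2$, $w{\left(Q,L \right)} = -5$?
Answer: $19 \sqrt{793} \approx 535.04$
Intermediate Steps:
$Y{\left(o \right)} = \frac{2}{5}$ ($Y{\left(o \right)} = \left(- \frac{1}{5}\right) \left(-2\right) = \frac{2}{5}$)
$f{\left(t,u \right)} = 2$
$k{\left(O \right)} = 13 - O^{2} + 5 O$ ($k{\left(O \right)} = 8 - \left(\left(O^{2} - 5 O\right) - 5\right) = 8 - \left(-5 + O^{2} - 5 O\right) = 8 + \left(5 - O^{2} + 5 O\right) = 13 - O^{2} + 5 O$)
$l{\left(y,P \right)} = 19$ ($l{\left(y,P \right)} = 13 - 2^{2} + 5 \cdot 2 = 13 - 4 + 10 = 19$)
$l{\left(6,10 \right)} \sqrt{\left(-1433 + 323\right) + 1903} = 19 \sqrt{\left(-1433 + 323\right) + 1903} = 19 \sqrt{-1110 + 1903} = 19 \sqrt{793}$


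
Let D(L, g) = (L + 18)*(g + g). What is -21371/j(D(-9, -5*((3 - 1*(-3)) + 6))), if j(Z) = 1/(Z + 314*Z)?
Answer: 7270414200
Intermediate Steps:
D(L, g) = 2*g*(18 + L) (D(L, g) = (18 + L)*(2*g) = 2*g*(18 + L))
j(Z) = 1/(315*Z)
-21371/j(D(-9, -5*((3 - 1*(-3)) + 6))) = -21371*(-3150*(18 - 9)*((3 - 1*(-3)) + 6)) = -21371/(1/(315*((2*(-5*((3 + 3) + 6))*9)))) = -21371/(1/(315*((2*(-5*(6 + 6))*9)))) = -21371/(1/(315*((2*(-5*12)*9)))) = -21371/(1/(315*((2*(-60)*9)))) = -21371/((1/315)/(-1080)) = -21371/((1/315)*(-1/1080)) = -21371/(-1/340200) = -21371*(-340200) = 7270414200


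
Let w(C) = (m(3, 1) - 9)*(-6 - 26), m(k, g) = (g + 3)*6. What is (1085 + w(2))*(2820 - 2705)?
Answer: 69575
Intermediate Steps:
m(k, g) = 18 + 6*g (m(k, g) = (3 + g)*6 = 18 + 6*g)
w(C) = -480 (w(C) = ((18 + 6*1) - 9)*(-6 - 26) = ((18 + 6) - 9)*(-32) = (24 - 9)*(-32) = 15*(-32) = -480)
(1085 + w(2))*(2820 - 2705) = (1085 - 480)*(2820 - 2705) = 605*115 = 69575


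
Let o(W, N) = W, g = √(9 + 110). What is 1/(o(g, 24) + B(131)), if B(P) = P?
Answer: 131/17042 - √119/17042 ≈ 0.0070468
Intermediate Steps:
g = √119 ≈ 10.909
1/(o(g, 24) + B(131)) = 1/(√119 + 131) = 1/(131 + √119)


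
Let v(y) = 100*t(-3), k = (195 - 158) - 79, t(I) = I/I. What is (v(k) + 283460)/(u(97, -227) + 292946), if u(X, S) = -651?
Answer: 56712/58459 ≈ 0.97012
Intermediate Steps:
t(I) = 1
k = -42 (k = 37 - 79 = -42)
v(y) = 100 (v(y) = 100*1 = 100)
(v(k) + 283460)/(u(97, -227) + 292946) = (100 + 283460)/(-651 + 292946) = 283560/292295 = 283560*(1/292295) = 56712/58459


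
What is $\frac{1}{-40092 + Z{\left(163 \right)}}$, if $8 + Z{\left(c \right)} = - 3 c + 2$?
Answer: $- \frac{1}{40587} \approx -2.4638 \cdot 10^{-5}$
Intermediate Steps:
$Z{\left(c \right)} = -6 - 3 c$ ($Z{\left(c \right)} = -8 - \left(-2 + 3 c\right) = -6 - 3 c$)
$\frac{1}{-40092 + Z{\left(163 \right)}} = \frac{1}{-40092 - 495} = \frac{1}{-40587} = - \frac{1}{40587}$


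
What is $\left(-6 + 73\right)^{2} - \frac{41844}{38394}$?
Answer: $\frac{28718137}{6399} \approx 4487.9$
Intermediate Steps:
$\left(-6 + 73\right)^{2} - \frac{41844}{38394} = 67^{2} - 41844 \cdot \frac{1}{38394} = 4489 - \frac{6974}{6399} = \frac{28718137}{6399}$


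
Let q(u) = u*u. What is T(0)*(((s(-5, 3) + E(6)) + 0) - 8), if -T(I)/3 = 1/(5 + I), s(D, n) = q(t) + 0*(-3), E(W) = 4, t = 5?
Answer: -63/5 ≈ -12.600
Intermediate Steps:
q(u) = u²
s(D, n) = 25 (s(D, n) = 5² + 0*(-3) = 25 + 0 = 25)
T(I) = -3/(5 + I)
T(0)*(((s(-5, 3) + E(6)) + 0) - 8) = (-3/(5 + 0))*(((25 + 4) + 0) - 8) = (-3/5)*((29 + 0) - 8) = (-3*⅕)*(29 - 8) = -⅗*21 = -63/5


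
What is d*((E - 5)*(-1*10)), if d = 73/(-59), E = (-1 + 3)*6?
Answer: 5110/59 ≈ 86.610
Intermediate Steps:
E = 12 (E = 2*6 = 12)
d = -73/59 (d = 73*(-1/59) = -73/59 ≈ -1.2373)
d*((E - 5)*(-1*10)) = -73*(12 - 5)*(-1*10)/59 = -511*(-10)/59 = -73/59*(-70) = 5110/59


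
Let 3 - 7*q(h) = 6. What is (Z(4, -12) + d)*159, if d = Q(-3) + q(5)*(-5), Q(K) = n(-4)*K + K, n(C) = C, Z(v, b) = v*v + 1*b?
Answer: 16854/7 ≈ 2407.7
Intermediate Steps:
Z(v, b) = b + v² (Z(v, b) = v² + b = b + v²)
q(h) = -3/7 (q(h) = 3/7 - ⅐*6 = 3/7 - 6/7 = -3/7)
Q(K) = -3*K (Q(K) = -4*K + K = -3*K)
d = 78/7 (d = -3*(-3) - 3/7*(-5) = 9 + 15/7 = 78/7 ≈ 11.143)
(Z(4, -12) + d)*159 = ((-12 + 4²) + 78/7)*159 = ((-12 + 16) + 78/7)*159 = (4 + 78/7)*159 = (106/7)*159 = 16854/7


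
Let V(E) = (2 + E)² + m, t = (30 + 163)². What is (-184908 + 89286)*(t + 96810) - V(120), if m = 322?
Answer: -12819004904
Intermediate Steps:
t = 37249 (t = 193² = 37249)
V(E) = 322 + (2 + E)² (V(E) = (2 + E)² + 322 = 322 + (2 + E)²)
(-184908 + 89286)*(t + 96810) - V(120) = (-184908 + 89286)*(37249 + 96810) - (322 + (2 + 120)²) = -95622*134059 - (322 + 122²) = -12818989698 - (322 + 14884) = -12818989698 - 1*15206 = -12818989698 - 15206 = -12819004904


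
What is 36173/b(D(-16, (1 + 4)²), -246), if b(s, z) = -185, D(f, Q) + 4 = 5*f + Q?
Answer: -36173/185 ≈ -195.53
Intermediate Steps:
D(f, Q) = -4 + Q + 5*f (D(f, Q) = -4 + (5*f + Q) = -4 + (Q + 5*f) = -4 + Q + 5*f)
36173/b(D(-16, (1 + 4)²), -246) = 36173/(-185) = 36173*(-1/185) = -36173/185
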